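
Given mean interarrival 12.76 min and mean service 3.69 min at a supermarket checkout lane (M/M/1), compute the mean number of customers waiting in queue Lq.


λ = 60/12.76 = 4.7022 /hr
μ = 60/3.69 = 16.2602 /hr
ρ = λ/μ = 4.7022/16.2602 = 0.2892
Lq = ρ²/(1−ρ) = 0.08363/0.7108 = 0.1177

Final: 0.1177


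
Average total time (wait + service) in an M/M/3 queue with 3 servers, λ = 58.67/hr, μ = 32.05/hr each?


a = 1.8306; ρ = 0.6102; P₀ = 0.140275
Lq = P₀·a^c·ρ/(c!(1−ρ)²) = 0.57592
Wq = Lq/λ = 0.57592/58.67 = 0.009816 hr
W = Wq + 1/μ = 0.009816 + 0.03120 = 0.04102 hr

Final: 0.04102 hr


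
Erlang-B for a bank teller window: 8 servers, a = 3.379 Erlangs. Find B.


B(c,a) = (a^c/c!) / Σ_{k=0}^{c} a^k/k!
a^8/8! = 0.421488
Σ terms (k=0..8): 1.00000 + 3.37900 + 5.70882 + 6.43003 + 5.43177 + 3.67079 + 2.06727 + 0.99790 + 0.42149 = 29.107073
B = 0.421488/29.107073 = 0.014481

Final: 0.014481


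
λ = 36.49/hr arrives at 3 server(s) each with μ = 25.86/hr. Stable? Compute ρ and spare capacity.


Total capacity cμ = 3·25.86 = 77.58/hr
ρ = λ/(cμ) = 36.49/77.58 = 0.4704
Stable ⇔ ρ < 1: YES
Spare capacity = cμ − λ = 77.58 − 36.49 = 41.09/hr

Final: ρ = 0.4704; stable; margin = 41.09/hr


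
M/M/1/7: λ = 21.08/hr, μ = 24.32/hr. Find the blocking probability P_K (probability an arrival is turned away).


ρ = λ/μ = 21.08/24.32 = 0.8668
P_K = (1−ρ)ρ^K/(1−ρ^(K+1)) = (0.1332·0.367578)/(1 − 0.318608)
= 0.048970/0.681392 = 0.071868

Final: 0.071868


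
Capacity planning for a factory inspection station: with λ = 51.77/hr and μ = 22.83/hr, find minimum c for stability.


Stability requires cμ > λ ⇔ c > λ/μ.
λ/μ = 51.77/22.83 = 2.2676
Minimum integer c = ⌊2.2676⌋ + 1 = 3
Check: 3·22.83 = 68.49 > 51.77, while 2·22.83 = 45.66 ≤ 51.77

Final: 3 servers


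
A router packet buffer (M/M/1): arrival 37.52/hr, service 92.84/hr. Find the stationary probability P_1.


ρ = 37.52/92.84 = 0.4041
P_n = (1−ρ)·ρ^n = (1 − 0.4041)·0.4041^1 = 0.5959·0.404136 = 0.240810

Final: 0.240810


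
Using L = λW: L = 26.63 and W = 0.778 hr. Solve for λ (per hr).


λ = L/W = 26.63/0.778 = 34.2288 /hr

Final: 34.2288 /hr


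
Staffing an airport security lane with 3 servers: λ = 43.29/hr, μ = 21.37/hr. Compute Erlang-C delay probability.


a = λ/μ = 2.0257; ρ = a/3 = 0.6752
P₀ = 0.107023 (from M/M/c formula)
C(c,a) = [a^c/(c!(1−ρ))]·P₀ = [8.31284/(6·0.3248)]·0.107023
= 4.26622·0.107023 = 0.456585

Final: 0.456585


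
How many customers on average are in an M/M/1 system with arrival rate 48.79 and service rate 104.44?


ρ = λ/μ = 48.79/104.44 = 0.4672
L = ρ/(1−ρ) = 0.4672/(1 − 0.4672) = 0.4672/0.5328 = 0.8767

Final: 0.8767


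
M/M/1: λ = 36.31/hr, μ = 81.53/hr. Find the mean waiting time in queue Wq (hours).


ρ = 36.31/81.53 = 0.4454
Wq = ρ/(μ−λ) = 0.4454/(81.53 − 36.31) = 0.4454/45.22 = 0.009849 hr

Final: 0.009849 hr


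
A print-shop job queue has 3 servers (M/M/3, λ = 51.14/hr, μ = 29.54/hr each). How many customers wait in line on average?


a = λ/μ = 1.7312; ρ = a/3 = 0.5771
P₀ = 0.159376
Lq = P₀·a^c·ρ / (c!·(1−ρ)²) = 0.159376·5.18861·0.5771/(6·0.17887)
= 0.44465

Final: 0.44465


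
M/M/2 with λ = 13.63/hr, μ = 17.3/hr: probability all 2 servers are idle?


a = λ/μ = 13.63/17.3 = 0.7879; ρ = a/c = 0.3939
Σ_{k=0}^{1} a^k/k! (terms k=0..1) = 1.00000 + 0.78786 = 1.78786
Tail: a^2/(2!(1−ρ)) = 0.62073/(2·0.6061) = 0.51209
P₀ = 1/(1.78786 + 0.51209) = 1/2.29995 = 0.434792

Final: 0.434792


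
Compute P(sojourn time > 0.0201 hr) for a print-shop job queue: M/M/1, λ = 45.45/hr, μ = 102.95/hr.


W ~ Exponential(μ−λ) for M/M/1.
μ − λ = 102.95 − 45.45 = 57.5000
P(W > t) = e^{−(μ−λ)t} = e^{−1.1558} = 0.314821

Final: 0.314821


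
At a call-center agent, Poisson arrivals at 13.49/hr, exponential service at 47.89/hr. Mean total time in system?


W = 1/(μ−λ) = 1/(47.89 − 13.49) = 1/34.40 = 0.02907 hr

Final: 0.02907 hr


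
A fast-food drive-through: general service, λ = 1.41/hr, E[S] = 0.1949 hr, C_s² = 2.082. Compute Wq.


ρ = λ·E[S] = 1.41·0.1949 = 0.2748
E[S²] = E[S]²(1+C_s²) = 0.1949²·(1+2.082) = 0.117073
Wq = λ·E[S²]/(2(1−ρ)) = 1.41·0.117073/(2·0.7252) = 0.11381 hr

Final: 0.11381 hr


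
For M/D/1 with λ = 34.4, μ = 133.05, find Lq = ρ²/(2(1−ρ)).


ρ = 34.4/133.05 = 0.2585
M/D/1: Lq = ρ²/(2(1−ρ)) = 0.06685/(2·0.7415) = 0.04508

Final: 0.04508


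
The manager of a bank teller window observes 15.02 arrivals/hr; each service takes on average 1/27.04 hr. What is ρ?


ρ = λ/μ = 15.02/27.04 = 0.5555

Final: 0.5555


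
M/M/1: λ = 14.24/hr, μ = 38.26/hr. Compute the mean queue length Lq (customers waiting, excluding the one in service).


ρ = 14.24/38.26 = 0.3722
Lq = ρ²/(1−ρ) = 0.1385/0.6278 = 0.2206

Final: 0.2206


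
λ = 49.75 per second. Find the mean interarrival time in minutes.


Mean interarrival time = 1/λ = 1/49.75 second = 0.02010 second
In minutes: 0.02010 × 0.0166667 = 0.0003350 min

Final: 0.0003350 min


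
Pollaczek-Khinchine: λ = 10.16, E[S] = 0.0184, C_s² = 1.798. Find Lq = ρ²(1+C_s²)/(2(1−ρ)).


ρ = λ·E[S] = 10.16·0.0184 = 0.1869
Lq = ρ²(1+C_s²)/(2(1−ρ)) = 0.03495·(1+1.798)/(2·0.8131)
= 0.03495·2.7980/1.6261 = 0.06013

Final: 0.06013


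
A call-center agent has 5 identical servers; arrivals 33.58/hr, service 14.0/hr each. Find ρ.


ρ = λ/(cμ) = 33.58/(5·14.0) = 33.58/70.00 = 0.4797

Final: 0.4797


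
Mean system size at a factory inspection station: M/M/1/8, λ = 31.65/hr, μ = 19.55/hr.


ρ = 31.65/19.55 = 1.6189
L = ρ[1 − (K+1)ρ^K + Kρ^(K+1)] / [(1−ρ)(1−ρ^(K+1))]
Numerator: 1.6189·(1 − 9·47.186267 + 8·76.391067) = 303.471094
Denominator: (-0.6189)·(-75.391067) = 46.661479
L = 303.471094/46.661479 = 6.5037

Final: 6.5037


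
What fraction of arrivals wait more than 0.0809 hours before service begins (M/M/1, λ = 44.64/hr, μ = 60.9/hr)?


ρ = 44.64/60.9 = 0.7330
P(Wq > t) = ρ·e^{−(μ−λ)t} = 0.7330·e^{−1.3154}
= 0.7330·0.268358 = 0.196708

Final: 0.196708


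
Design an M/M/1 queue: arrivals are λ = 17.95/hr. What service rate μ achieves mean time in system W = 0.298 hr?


W = 1/(μ−λ) ⇒ μ − λ = 1/W = 1/0.298 = 3.3557
μ = λ + 1/W = 17.95 + 3.3557 = 21.3057 per hr

Final: 21.3057 /hr


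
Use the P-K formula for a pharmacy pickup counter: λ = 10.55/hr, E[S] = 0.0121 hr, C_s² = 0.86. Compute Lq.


ρ = λ·E[S] = 10.55·0.0121 = 0.1277
Lq = ρ²(1+C_s²)/(2(1−ρ)) = 0.01630·(1+0.86)/(2·0.8723)
= 0.01630·1.8600/1.7447 = 0.01737

Final: 0.01737


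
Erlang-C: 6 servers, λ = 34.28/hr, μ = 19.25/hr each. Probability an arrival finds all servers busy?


a = λ/μ = 1.7808; ρ = a/6 = 0.2968
P₀ = 0.168384 (from M/M/c formula)
C(c,a) = [a^c/(c!(1−ρ))]·P₀ = [31.89044/(720·0.7032)]·0.168384
= 0.06299·0.168384 = 0.010606

Final: 0.010606


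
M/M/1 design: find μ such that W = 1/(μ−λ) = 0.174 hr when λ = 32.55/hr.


W = 1/(μ−λ) ⇒ μ − λ = 1/W = 1/0.174 = 5.7471
μ = λ + 1/W = 32.55 + 5.7471 = 38.2971 per hr

Final: 38.2971 /hr


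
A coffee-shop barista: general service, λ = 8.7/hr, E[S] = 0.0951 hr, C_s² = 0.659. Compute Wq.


ρ = λ·E[S] = 8.7·0.0951 = 0.8274
E[S²] = E[S]²(1+C_s²) = 0.0951²·(1+0.659) = 0.015004
Wq = λ·E[S²]/(2(1−ρ)) = 8.7·0.015004/(2·0.1726) = 0.37808 hr

Final: 0.37808 hr


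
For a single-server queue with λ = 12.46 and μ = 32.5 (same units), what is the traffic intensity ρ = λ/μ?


ρ = λ/μ = 12.46/32.5 = 0.3834

Final: 0.3834


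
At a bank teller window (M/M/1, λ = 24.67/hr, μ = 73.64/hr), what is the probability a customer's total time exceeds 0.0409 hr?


W ~ Exponential(μ−λ) for M/M/1.
μ − λ = 73.64 − 24.67 = 48.9700
P(W > t) = e^{−(μ−λ)t} = e^{−2.0029} = 0.134947

Final: 0.134947


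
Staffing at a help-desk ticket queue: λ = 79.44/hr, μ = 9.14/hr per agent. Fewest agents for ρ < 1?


Stability requires cμ > λ ⇔ c > λ/μ.
λ/μ = 79.44/9.14 = 8.6915
Minimum integer c = ⌊8.6915⌋ + 1 = 9
Check: 9·9.14 = 82.26 > 79.44, while 8·9.14 = 73.12 ≤ 79.44

Final: 9 servers


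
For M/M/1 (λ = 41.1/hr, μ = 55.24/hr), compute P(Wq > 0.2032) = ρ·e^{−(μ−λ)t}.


ρ = 41.1/55.24 = 0.7440
P(Wq > t) = ρ·e^{−(μ−λ)t} = 0.7440·e^{−2.8732}
= 0.7440·0.056515 = 0.042049

Final: 0.042049


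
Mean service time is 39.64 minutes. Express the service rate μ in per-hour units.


μ = 1/(service time) in consistent units.
1 hour = 60 min, so μ = 60/39.64 = 1.5136 per hour

Final: 1.5136 /hr


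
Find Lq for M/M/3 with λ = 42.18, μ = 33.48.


a = λ/μ = 1.2599; ρ = a/3 = 0.4200
P₀ = 0.275630
Lq = P₀·a^c·ρ / (c!·(1−ρ)²) = 0.275630·1.99969·0.4200/(6·0.33646)
= 0.11466

Final: 0.11466


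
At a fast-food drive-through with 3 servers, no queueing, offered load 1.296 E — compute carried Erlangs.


B(3,1.296) = 0.103698 (Erlang-B)
Carried load = a(1 − B) = 1.296·(1 − 0.103698) = 1.296·0.896302 = 1.1616 E

Final: 1.1616 Erlangs


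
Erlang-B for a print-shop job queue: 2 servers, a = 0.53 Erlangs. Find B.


B(c,a) = (a^c/c!) / Σ_{k=0}^{c} a^k/k!
a^2/2! = 0.140450
Σ terms (k=0..2): 1.00000 + 0.53000 + 0.14045 = 1.670450
B = 0.140450/1.670450 = 0.084079

Final: 0.084079


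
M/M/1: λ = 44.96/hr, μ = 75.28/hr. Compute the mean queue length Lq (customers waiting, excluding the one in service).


ρ = 44.96/75.28 = 0.5972
Lq = ρ²/(1−ρ) = 0.3567/0.4028 = 0.8856

Final: 0.8856


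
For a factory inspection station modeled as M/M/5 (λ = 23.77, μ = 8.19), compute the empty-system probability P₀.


a = λ/μ = 23.77/8.19 = 2.9023; ρ = a/c = 0.5805
Σ_{k=0}^{4} a^k/k! (terms k=0..4) = 1.00000 + 2.90232 + 4.21173 + 4.07460 + 2.95645 = 15.14509
Tail: a^5/(5!(1−ρ)) = 205.93322/(120·0.4195) = 4.09050
P₀ = 1/(15.14509 + 4.09050) = 1/19.23559 = 0.051987

Final: 0.051987


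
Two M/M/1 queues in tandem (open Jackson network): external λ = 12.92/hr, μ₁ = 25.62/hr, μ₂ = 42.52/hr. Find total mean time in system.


Each node sees arrival rate λ = 12.92/hr (tandem ⇒ throughput preserved).
W₁ = 1/(μ₁−λ) = 1/(25.62−12.92) = 0.07874 hr
W₂ = 1/(μ₂−λ) = 1/(42.52−12.92) = 0.03378 hr
W_total = W₁ + W₂ = 0.07874 + 0.03378 = 0.11252 hr

Final: 0.11252 hr


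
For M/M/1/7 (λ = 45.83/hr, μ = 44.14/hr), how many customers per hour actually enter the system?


ρ = 1.0383; P_K = (1−ρ)ρ^7/(1−ρ^8) = 0.142041
λ_eff = λ(1 − P_K) = 45.83·(1 − 0.142041) = 45.83·0.857959 = 39.3203 /hr

Final: 39.3203 /hr


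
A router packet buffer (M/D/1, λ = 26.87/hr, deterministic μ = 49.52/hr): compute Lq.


ρ = 26.87/49.52 = 0.5426
M/D/1: Lq = ρ²/(2(1−ρ)) = 0.2944/(2·0.4574) = 0.32185

Final: 0.32185


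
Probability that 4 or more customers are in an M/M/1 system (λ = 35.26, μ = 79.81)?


ρ = 35.26/79.81 = 0.4418
P(N ≥ n) = ρ^n = 0.4418^4 = 0.038098

Final: 0.038098


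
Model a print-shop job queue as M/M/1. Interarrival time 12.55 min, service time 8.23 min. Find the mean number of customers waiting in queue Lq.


λ = 60/12.55 = 4.7809 /hr
μ = 60/8.23 = 7.2904 /hr
ρ = λ/μ = 4.7809/7.2904 = 0.6558
Lq = ρ²/(1−ρ) = 0.4300/0.3442 = 1.2493

Final: 1.2493


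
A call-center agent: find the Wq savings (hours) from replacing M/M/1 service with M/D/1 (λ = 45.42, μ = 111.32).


ρ = 45.42/111.32 = 0.4080
Wq(M/M/1) = ρ/(μ−λ) = 0.4080/65.90 = 0.006191 hr
Wq(M/D/1) = ρ/(2(μ−λ)) = 0.003096 hr
Savings = 0.006191 − 0.003096 = 0.003096 hr

Final: 0.003096 hr


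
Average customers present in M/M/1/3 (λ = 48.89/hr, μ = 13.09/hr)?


ρ = 48.89/13.09 = 3.7349
L = ρ[1 − (K+1)ρ^K + Kρ^(K+1)] / [(1−ρ)(1−ρ^(K+1))]
Numerator: 3.7349·(1 − 4·52.100414 + 3·194.590468) = 1405.707949
Denominator: (-2.7349)·(-193.590468) = 529.452923
L = 1405.707949/529.452923 = 2.6550

Final: 2.6550


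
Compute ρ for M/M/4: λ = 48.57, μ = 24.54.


ρ = λ/(cμ) = 48.57/(4·24.54) = 48.57/98.16 = 0.4948

Final: 0.4948


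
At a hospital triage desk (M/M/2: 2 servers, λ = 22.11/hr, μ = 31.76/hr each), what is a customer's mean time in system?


a = 0.6962; ρ = 0.3481; P₀ = 0.483592
Lq = P₀·a^c·ρ/(c!(1−ρ)²) = 0.09597
Wq = Lq/λ = 0.09597/22.11 = 0.004341 hr
W = Wq + 1/μ = 0.004341 + 0.03149 = 0.03583 hr

Final: 0.03583 hr


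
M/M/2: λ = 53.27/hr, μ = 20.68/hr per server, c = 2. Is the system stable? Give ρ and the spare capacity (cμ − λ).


Total capacity cμ = 2·20.68 = 41.36/hr
ρ = λ/(cμ) = 53.27/41.36 = 1.2880
Stable ⇔ ρ < 1: NO
Spare capacity = cμ − λ = 41.36 − 53.27 = -11.91/hr

Final: ρ = 1.2880; unstable; margin = -11.91/hr


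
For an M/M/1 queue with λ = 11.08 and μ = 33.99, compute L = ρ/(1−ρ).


ρ = λ/μ = 11.08/33.99 = 0.3260
L = ρ/(1−ρ) = 0.3260/(1 − 0.3260) = 0.3260/0.6740 = 0.4836

Final: 0.4836


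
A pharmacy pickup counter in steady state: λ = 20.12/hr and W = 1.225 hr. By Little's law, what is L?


L = λW = 20.12·1.225 = 24.6470

Final: 24.6470


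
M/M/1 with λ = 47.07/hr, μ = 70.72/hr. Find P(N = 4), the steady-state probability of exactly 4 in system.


ρ = 47.07/70.72 = 0.6656
P_n = (1−ρ)·ρ^n = (1 − 0.6656)·0.6656^4 = 0.3344·0.196249 = 0.065629

Final: 0.065629


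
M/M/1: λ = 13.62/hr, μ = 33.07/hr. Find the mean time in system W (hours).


W = 1/(μ−λ) = 1/(33.07 − 13.62) = 1/19.45 = 0.05141 hr

Final: 0.05141 hr


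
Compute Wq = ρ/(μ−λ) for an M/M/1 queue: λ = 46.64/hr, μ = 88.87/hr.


ρ = 46.64/88.87 = 0.5248
Wq = ρ/(μ−λ) = 0.5248/(88.87 − 46.64) = 0.5248/42.23 = 0.01243 hr

Final: 0.01243 hr


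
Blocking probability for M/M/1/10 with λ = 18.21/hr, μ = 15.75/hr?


ρ = λ/μ = 18.21/15.75 = 1.1562
P_K = (1−ρ)ρ^K/(1−ρ^(K+1)) = (-0.1562·4.268683)/(1 − 4.935410)
= -0.666728/-3.935410 = 0.169418

Final: 0.169418


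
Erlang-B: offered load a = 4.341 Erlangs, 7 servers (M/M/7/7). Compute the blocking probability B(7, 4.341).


B(c,a) = (a^c/c!) / Σ_{k=0}^{c} a^k/k!
a^7/7! = 5.763655
Σ terms (k=0..7): 1.00000 + 4.34100 + 9.42214 + 13.63384 + 14.79612 + 12.84599 + 9.29408 + 5.76365 = 71.096824
B = 5.763655/71.096824 = 0.081068

Final: 0.081068


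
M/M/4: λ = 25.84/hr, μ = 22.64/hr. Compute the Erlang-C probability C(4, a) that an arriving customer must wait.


a = λ/μ = 1.1413; ρ = a/4 = 0.2853
P₀ = 0.318531 (from M/M/c formula)
C(c,a) = [a^c/(c!(1−ρ))]·P₀ = [1.69693/(24·0.7147)]·0.318531
= 0.09894·0.318531 = 0.031514

Final: 0.031514


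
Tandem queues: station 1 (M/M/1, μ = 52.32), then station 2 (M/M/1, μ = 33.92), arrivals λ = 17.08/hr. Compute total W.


Each node sees arrival rate λ = 17.08/hr (tandem ⇒ throughput preserved).
W₁ = 1/(μ₁−λ) = 1/(52.32−17.08) = 0.02838 hr
W₂ = 1/(μ₂−λ) = 1/(33.92−17.08) = 0.05938 hr
W_total = W₁ + W₂ = 0.02838 + 0.05938 = 0.08776 hr

Final: 0.08776 hr


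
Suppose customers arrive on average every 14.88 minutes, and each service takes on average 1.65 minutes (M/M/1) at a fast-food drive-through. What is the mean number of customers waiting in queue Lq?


λ = 60/14.88 = 4.0323 /hr
μ = 60/1.65 = 36.3636 /hr
ρ = λ/μ = 4.0323/36.3636 = 0.1109
Lq = ρ²/(1−ρ) = 0.01230/0.8891 = 0.01383

Final: 0.01383


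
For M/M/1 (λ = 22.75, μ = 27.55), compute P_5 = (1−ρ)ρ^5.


ρ = 22.75/27.55 = 0.8258
P_n = (1−ρ)·ρ^n = (1 − 0.8258)·0.8258^5 = 0.1742·0.383971 = 0.066899

Final: 0.066899


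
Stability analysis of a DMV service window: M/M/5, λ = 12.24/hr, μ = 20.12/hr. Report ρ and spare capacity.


Total capacity cμ = 5·20.12 = 100.60/hr
ρ = λ/(cμ) = 12.24/100.60 = 0.1217
Stable ⇔ ρ < 1: YES
Spare capacity = cμ − λ = 100.60 − 12.24 = 88.36/hr

Final: ρ = 0.1217; stable; margin = 88.36/hr


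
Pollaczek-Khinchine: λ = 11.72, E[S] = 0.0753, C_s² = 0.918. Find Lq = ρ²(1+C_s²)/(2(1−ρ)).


ρ = λ·E[S] = 11.72·0.0753 = 0.8825
Lq = ρ²(1+C_s²)/(2(1−ρ)) = 0.7788·(1+0.918)/(2·0.1175)
= 0.7788·1.9180/0.2350 = 6.35748

Final: 6.35748


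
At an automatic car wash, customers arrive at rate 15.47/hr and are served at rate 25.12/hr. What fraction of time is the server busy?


ρ = λ/μ = 15.47/25.12 = 0.6158

Final: 0.6158


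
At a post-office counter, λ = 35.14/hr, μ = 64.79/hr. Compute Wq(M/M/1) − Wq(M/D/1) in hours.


ρ = 35.14/64.79 = 0.5424
Wq(M/M/1) = ρ/(μ−λ) = 0.5424/29.65 = 0.01829 hr
Wq(M/D/1) = ρ/(2(μ−λ)) = 0.009146 hr
Savings = 0.01829 − 0.009146 = 0.009146 hr

Final: 0.009146 hr


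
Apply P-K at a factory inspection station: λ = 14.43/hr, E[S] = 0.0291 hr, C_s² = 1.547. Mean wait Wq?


ρ = λ·E[S] = 14.43·0.0291 = 0.4199
E[S²] = E[S]²(1+C_s²) = 0.0291²·(1+1.547) = 0.002157
Wq = λ·E[S²]/(2(1−ρ)) = 14.43·0.002157/(2·0.5801) = 0.02683 hr

Final: 0.02683 hr


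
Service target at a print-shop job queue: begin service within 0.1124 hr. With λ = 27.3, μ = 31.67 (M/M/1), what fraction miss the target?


ρ = 27.3/31.67 = 0.8620
P(Wq > t) = ρ·e^{−(μ−λ)t} = 0.8620·e^{−0.4912}
= 0.8620·0.611899 = 0.527466

Final: 0.527466


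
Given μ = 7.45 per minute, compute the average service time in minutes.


Mean service time = 1/μ = 1/7.45 minute = 0.13423 minute
In minutes: 0.13423 × 1 = 0.1342 min

Final: 0.1342 min


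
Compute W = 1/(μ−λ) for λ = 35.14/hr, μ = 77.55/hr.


W = 1/(μ−λ) = 1/(77.55 − 35.14) = 1/42.41 = 0.02358 hr

Final: 0.02358 hr


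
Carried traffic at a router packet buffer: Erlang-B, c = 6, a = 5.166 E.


B(6,5.166) = 0.204291 (Erlang-B)
Carried load = a(1 − B) = 5.166·(1 − 0.204291) = 5.166·0.795709 = 4.1106 E

Final: 4.1106 Erlangs


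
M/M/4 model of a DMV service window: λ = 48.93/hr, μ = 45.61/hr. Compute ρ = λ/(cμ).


ρ = λ/(cμ) = 48.93/(4·45.61) = 48.93/182.44 = 0.2682

Final: 0.2682


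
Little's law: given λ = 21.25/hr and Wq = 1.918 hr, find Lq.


Lq = λWq = 21.25·1.918 = 40.7575

Final: 40.7575


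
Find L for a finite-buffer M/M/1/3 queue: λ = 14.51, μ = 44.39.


ρ = 14.51/44.39 = 0.3269
L = ρ[1 − (K+1)ρ^K + Kρ^(K+1)] / [(1−ρ)(1−ρ^(K+1))]
Numerator: 0.3269·(1 − 4·0.034926 + 3·0.011416) = 0.292405
Denominator: (0.6731)·(0.988584) = 0.665440
L = 0.292405/0.665440 = 0.4394

Final: 0.4394


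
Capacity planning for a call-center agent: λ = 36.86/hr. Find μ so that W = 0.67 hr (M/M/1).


W = 1/(μ−λ) ⇒ μ − λ = 1/W = 1/0.67 = 1.4925
μ = λ + 1/W = 36.86 + 1.4925 = 38.3525 per hr

Final: 38.3525 /hr


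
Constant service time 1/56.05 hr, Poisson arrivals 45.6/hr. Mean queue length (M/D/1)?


ρ = 45.6/56.05 = 0.8136
M/D/1: Lq = ρ²/(2(1−ρ)) = 0.6619/(2·0.1864) = 1.77504

Final: 1.77504


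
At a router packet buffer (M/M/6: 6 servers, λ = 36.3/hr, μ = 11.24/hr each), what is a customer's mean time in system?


a = 3.2295; ρ = 0.5383; P₀ = 0.038563
Lq = P₀·a^c·ρ/(c!(1−ρ)²) = 0.15342
Wq = Lq/λ = 0.15342/36.3 = 0.004226 hr
W = Wq + 1/μ = 0.004226 + 0.08897 = 0.09319 hr

Final: 0.09319 hr


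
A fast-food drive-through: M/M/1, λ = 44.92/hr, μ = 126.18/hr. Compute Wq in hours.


ρ = 44.92/126.18 = 0.3560
Wq = ρ/(μ−λ) = 0.3560/(126.18 − 44.92) = 0.3560/81.26 = 0.004381 hr

Final: 0.004381 hr


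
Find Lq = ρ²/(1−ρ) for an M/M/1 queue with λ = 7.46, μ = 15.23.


ρ = 7.46/15.23 = 0.4898
Lq = ρ²/(1−ρ) = 0.2399/0.5102 = 0.4703

Final: 0.4703


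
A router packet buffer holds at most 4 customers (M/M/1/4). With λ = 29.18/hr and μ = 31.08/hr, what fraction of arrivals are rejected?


ρ = λ/μ = 29.18/31.08 = 0.9389
P_K = (1−ρ)ρ^K/(1−ρ^(K+1)) = (0.06113·0.776993)/(1 − 0.729493)
= 0.047500/0.270507 = 0.175595

Final: 0.175595


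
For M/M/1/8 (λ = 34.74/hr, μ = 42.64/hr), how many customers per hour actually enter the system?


ρ = 0.8147; P_K = (1−ρ)ρ^8/(1−ρ^9) = 0.042725
λ_eff = λ(1 − P_K) = 34.74·(1 − 0.042725) = 34.74·0.957275 = 33.2557 /hr

Final: 33.2557 /hr


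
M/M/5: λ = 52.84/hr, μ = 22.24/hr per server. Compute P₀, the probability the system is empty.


a = λ/μ = 52.84/22.24 = 2.3759; ρ = a/c = 0.4752
Σ_{k=0}^{4} a^k/k! (terms k=0..4) = 1.00000 + 2.37590 + 2.82245 + 2.23528 + 1.32770 = 9.76134
Tail: a^5/(5!(1−ρ)) = 75.70771/(120·0.5248) = 1.20212
P₀ = 1/(9.76134 + 1.20212) = 1/10.96346 = 0.091212

Final: 0.091212


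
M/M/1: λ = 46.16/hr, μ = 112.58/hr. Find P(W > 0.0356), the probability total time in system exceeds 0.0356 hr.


W ~ Exponential(μ−λ) for M/M/1.
μ − λ = 112.58 − 46.16 = 66.4200
P(W > t) = e^{−(μ−λ)t} = e^{−2.3646} = 0.093991

Final: 0.093991


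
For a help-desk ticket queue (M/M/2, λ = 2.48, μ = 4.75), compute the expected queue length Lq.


a = λ/μ = 0.5221; ρ = a/2 = 0.2611
P₀ = 0.585977
Lq = P₀·a^c·ρ / (c!·(1−ρ)²) = 0.585977·0.27259·0.2611/(2·0.54604)
= 0.03818

Final: 0.03818


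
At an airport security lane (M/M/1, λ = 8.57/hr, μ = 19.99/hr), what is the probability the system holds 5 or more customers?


ρ = 8.57/19.99 = 0.4287
P(N ≥ n) = ρ^n = 0.4287^5 = 0.014482

Final: 0.014482


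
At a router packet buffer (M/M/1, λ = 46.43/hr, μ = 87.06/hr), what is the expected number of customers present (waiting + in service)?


ρ = λ/μ = 46.43/87.06 = 0.5333
L = ρ/(1−ρ) = 0.5333/(1 − 0.5333) = 0.5333/0.4667 = 1.1428

Final: 1.1428


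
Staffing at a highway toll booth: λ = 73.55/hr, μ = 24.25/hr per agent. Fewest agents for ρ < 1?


Stability requires cμ > λ ⇔ c > λ/μ.
λ/μ = 73.55/24.25 = 3.0330
Minimum integer c = ⌊3.0330⌋ + 1 = 4
Check: 4·24.25 = 97.00 > 73.55, while 3·24.25 = 72.75 ≤ 73.55

Final: 4 servers


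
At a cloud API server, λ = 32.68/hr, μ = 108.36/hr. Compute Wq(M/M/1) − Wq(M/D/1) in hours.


ρ = 32.68/108.36 = 0.3016
Wq(M/M/1) = ρ/(μ−λ) = 0.3016/75.68 = 0.003985 hr
Wq(M/D/1) = ρ/(2(μ−λ)) = 0.001993 hr
Savings = 0.003985 − 0.001993 = 0.001993 hr

Final: 0.001993 hr


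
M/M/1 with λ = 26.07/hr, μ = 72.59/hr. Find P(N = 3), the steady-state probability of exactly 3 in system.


ρ = 26.07/72.59 = 0.3591
P_n = (1−ρ)·ρ^n = (1 − 0.3591)·0.3591^3 = 0.6409·0.046323 = 0.029686

Final: 0.029686


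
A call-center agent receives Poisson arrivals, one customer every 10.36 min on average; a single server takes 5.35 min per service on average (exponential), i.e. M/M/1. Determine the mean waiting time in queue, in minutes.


λ = 60/10.36 = 5.7915 /hr
μ = 60/5.35 = 11.2150 /hr
ρ = λ/μ = 5.7915/11.2150 = 0.5164
Wq = ρ/(μ−λ) = 0.5164/(11.2150−5.7915) = 0.09522 hr
In minutes: 0.09522·60 = 5.713 min

Final: 5.713 min


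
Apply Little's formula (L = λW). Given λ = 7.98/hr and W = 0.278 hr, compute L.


L = λW = 7.98·0.278 = 2.2184

Final: 2.2184


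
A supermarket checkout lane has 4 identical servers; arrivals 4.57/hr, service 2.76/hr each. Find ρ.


ρ = λ/(cμ) = 4.57/(4·2.76) = 4.57/11.04 = 0.4139

Final: 0.4139


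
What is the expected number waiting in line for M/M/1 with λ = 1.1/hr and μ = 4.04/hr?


ρ = 1.1/4.04 = 0.2723
Lq = ρ²/(1−ρ) = 0.07413/0.7277 = 0.1019

Final: 0.1019


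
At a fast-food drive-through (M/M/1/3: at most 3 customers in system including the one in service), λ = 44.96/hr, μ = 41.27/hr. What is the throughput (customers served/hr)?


ρ = 1.0894; P_K = (1−ρ)ρ^3/(1−ρ^4) = 0.282969
λ_eff = λ(1 − P_K) = 44.96·(1 − 0.282969) = 44.96·0.717031 = 32.2377 /hr

Final: 32.2377 /hr


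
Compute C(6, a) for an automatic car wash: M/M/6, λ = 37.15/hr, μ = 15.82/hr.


a = λ/μ = 2.3483; ρ = a/6 = 0.3914
P₀ = 0.095160 (from M/M/c formula)
C(c,a) = [a^c/(c!(1−ρ))]·P₀ = [167.69265/(720·0.6086)]·0.095160
= 0.38268·0.095160 = 0.036416

Final: 0.036416


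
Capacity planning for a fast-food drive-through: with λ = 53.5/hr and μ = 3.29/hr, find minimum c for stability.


Stability requires cμ > λ ⇔ c > λ/μ.
λ/μ = 53.5/3.29 = 16.2614
Minimum integer c = ⌊16.2614⌋ + 1 = 17
Check: 17·3.29 = 55.93 > 53.5, while 16·3.29 = 52.64 ≤ 53.5

Final: 17 servers


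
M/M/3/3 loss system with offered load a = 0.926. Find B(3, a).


B(c,a) = (a^c/c!) / Σ_{k=0}^{c} a^k/k!
a^3/3! = 0.132337
Σ terms (k=0..3): 1.00000 + 0.92600 + 0.42874 + 0.13234 = 2.487075
B = 0.132337/2.487075 = 0.053210

Final: 0.053210


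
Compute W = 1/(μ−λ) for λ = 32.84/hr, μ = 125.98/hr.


W = 1/(μ−λ) = 1/(125.98 − 32.84) = 1/93.14 = 0.01074 hr

Final: 0.01074 hr


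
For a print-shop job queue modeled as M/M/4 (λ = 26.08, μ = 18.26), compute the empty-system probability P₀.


a = λ/μ = 26.08/18.26 = 1.4283; ρ = a/c = 0.3571
Σ_{k=0}^{3} a^k/k! (terms k=0..3) = 1.00000 + 1.42826 + 1.01996 + 0.48559 = 3.93381
Tail: a^4/(4!(1−ρ)) = 4.16128/(24·0.6429) = 0.26968
P₀ = 1/(3.93381 + 0.26968) = 1/4.20349 = 0.237898

Final: 0.237898


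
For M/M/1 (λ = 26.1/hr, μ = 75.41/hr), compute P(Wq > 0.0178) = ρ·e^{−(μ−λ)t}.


ρ = 26.1/75.41 = 0.3461
P(Wq > t) = ρ·e^{−(μ−λ)t} = 0.3461·e^{−0.8777}
= 0.3461·0.415731 = 0.143888

Final: 0.143888


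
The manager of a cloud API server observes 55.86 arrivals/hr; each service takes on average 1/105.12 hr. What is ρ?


ρ = λ/μ = 55.86/105.12 = 0.5314

Final: 0.5314


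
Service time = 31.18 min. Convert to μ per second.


μ = 1/(service time) in consistent units.
1 second = 0.0166667 min, so μ = 0.0166667/31.18 = 0.0005345 per second

Final: 0.0005345 /sec


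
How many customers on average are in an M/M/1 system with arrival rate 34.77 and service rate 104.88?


ρ = λ/μ = 34.77/104.88 = 0.3315
L = ρ/(1−ρ) = 0.3315/(1 − 0.3315) = 0.3315/0.6685 = 0.4959

Final: 0.4959


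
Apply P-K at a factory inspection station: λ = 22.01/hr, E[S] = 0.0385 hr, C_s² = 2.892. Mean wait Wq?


ρ = λ·E[S] = 22.01·0.0385 = 0.8474
E[S²] = E[S]²(1+C_s²) = 0.0385²·(1+2.892) = 0.005769
Wq = λ·E[S²]/(2(1−ρ)) = 22.01·0.005769/(2·0.1526) = 0.41599 hr

Final: 0.41599 hr


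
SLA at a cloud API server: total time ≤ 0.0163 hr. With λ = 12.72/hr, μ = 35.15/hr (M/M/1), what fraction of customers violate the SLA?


W ~ Exponential(μ−λ) for M/M/1.
μ − λ = 35.15 − 12.72 = 22.4300
P(W > t) = e^{−(μ−λ)t} = e^{−0.3656} = 0.693774

Final: 0.693774


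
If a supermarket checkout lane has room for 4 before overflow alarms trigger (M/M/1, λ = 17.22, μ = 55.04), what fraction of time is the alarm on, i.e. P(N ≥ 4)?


ρ = 17.22/55.04 = 0.3129
P(N ≥ n) = ρ^n = 0.3129^4 = 0.009581

Final: 0.009581


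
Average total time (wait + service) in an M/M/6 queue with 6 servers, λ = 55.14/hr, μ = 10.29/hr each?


a = 5.3586; ρ = 0.8931; P₀ = 0.002352
Lq = P₀·a^c·ρ/(c!(1−ρ)²) = 6.04484
Wq = Lq/λ = 6.04484/55.14 = 0.10963 hr
W = Wq + 1/μ = 0.10963 + 0.09718 = 0.20681 hr

Final: 0.20681 hr


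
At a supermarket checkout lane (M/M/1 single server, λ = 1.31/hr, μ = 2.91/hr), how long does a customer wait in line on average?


ρ = 1.31/2.91 = 0.4502
Wq = ρ/(μ−λ) = 0.4502/(2.91 − 1.31) = 0.4502/1.60 = 0.2814 hr

Final: 0.2814 hr


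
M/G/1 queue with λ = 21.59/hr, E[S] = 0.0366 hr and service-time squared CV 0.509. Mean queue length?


ρ = λ·E[S] = 21.59·0.0366 = 0.7902
Lq = ρ²(1+C_s²)/(2(1−ρ)) = 0.6244·(1+0.509)/(2·0.2098)
= 0.6244·1.5090/0.4196 = 2.24548

Final: 2.24548


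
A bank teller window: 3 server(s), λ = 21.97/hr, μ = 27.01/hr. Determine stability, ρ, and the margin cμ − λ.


Total capacity cμ = 3·27.01 = 81.03/hr
ρ = λ/(cμ) = 21.97/81.03 = 0.2711
Stable ⇔ ρ < 1: YES
Spare capacity = cμ − λ = 81.03 − 21.97 = 59.06/hr

Final: ρ = 0.2711; stable; margin = 59.06/hr


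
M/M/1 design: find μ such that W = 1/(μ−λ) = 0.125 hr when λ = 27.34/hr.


W = 1/(μ−λ) ⇒ μ − λ = 1/W = 1/0.125 = 8.0000
μ = λ + 1/W = 27.34 + 8.0000 = 35.3400 per hr

Final: 35.3400 /hr


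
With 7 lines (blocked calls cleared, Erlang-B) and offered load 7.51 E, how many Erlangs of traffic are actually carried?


B(7,7.51) = 0.279802 (Erlang-B)
Carried load = a(1 − B) = 7.51·(1 − 0.279802) = 7.51·0.720198 = 5.4087 E

Final: 5.4087 Erlangs


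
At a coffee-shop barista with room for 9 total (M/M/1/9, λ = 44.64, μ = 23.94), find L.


ρ = 44.64/23.94 = 1.8647
L = ρ[1 − (K+1)ρ^K + Kρ^(K+1)] / [(1−ρ)(1−ρ^(K+1))]
Numerator: 1.8647·(1 − 10·272.521241 + 9·508.159909) = 3448.182240
Denominator: (-0.8647)·(-507.159909) = 438.521726
L = 3448.182240/438.521726 = 7.8632

Final: 7.8632


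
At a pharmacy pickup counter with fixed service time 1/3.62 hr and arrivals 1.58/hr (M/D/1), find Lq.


ρ = 1.58/3.62 = 0.4365
M/D/1: Lq = ρ²/(2(1−ρ)) = 0.1905/(2·0.5635) = 0.16902

Final: 0.16902


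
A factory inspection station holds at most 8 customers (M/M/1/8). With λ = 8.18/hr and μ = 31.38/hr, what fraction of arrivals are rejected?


ρ = λ/μ = 8.18/31.38 = 0.2607
P_K = (1−ρ)ρ^K/(1−ρ^(K+1)) = (0.7393·0.00002132)/(1 − 0.000005558)
= 0.00001576/0.999994 = 0.00001576

Final: 0.00001576


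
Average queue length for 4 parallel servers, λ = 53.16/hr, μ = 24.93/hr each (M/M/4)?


a = λ/μ = 2.1324; ρ = a/4 = 0.5331
P₀ = 0.112779
Lq = P₀·a^c·ρ / (c!·(1−ρ)²) = 0.112779·20.67525·0.5331/(24·0.21800)
= 0.23758

Final: 0.23758


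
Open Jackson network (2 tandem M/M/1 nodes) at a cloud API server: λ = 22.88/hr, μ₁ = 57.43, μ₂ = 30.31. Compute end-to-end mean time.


Each node sees arrival rate λ = 22.88/hr (tandem ⇒ throughput preserved).
W₁ = 1/(μ₁−λ) = 1/(57.43−22.88) = 0.02894 hr
W₂ = 1/(μ₂−λ) = 1/(30.31−22.88) = 0.13459 hr
W_total = W₁ + W₂ = 0.02894 + 0.13459 = 0.16353 hr

Final: 0.16353 hr


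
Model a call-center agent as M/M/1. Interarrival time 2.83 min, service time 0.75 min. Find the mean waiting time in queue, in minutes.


λ = 60/2.83 = 21.2014 /hr
μ = 60/0.75 = 80.0000 /hr
ρ = λ/μ = 21.2014/80.0000 = 0.2650
Wq = ρ/(μ−λ) = 0.2650/(80.0000−21.2014) = 0.004507 hr
In minutes: 0.004507·60 = 0.2704 min

Final: 0.2704 min


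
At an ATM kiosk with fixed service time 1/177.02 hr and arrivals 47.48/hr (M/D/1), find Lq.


ρ = 47.48/177.02 = 0.2682
M/D/1: Lq = ρ²/(2(1−ρ)) = 0.07194/(2·0.7318) = 0.04915

Final: 0.04915


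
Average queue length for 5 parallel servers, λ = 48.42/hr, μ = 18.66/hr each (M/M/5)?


a = λ/μ = 2.5949; ρ = a/5 = 0.5190
P₀ = 0.072461
Lq = P₀·a^c·ρ / (c!·(1−ρ)²) = 0.072461·117.64290·0.5190/(120·0.23139)
= 0.15933

Final: 0.15933


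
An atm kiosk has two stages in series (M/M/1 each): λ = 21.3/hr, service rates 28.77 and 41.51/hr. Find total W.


Each node sees arrival rate λ = 21.3/hr (tandem ⇒ throughput preserved).
W₁ = 1/(μ₁−λ) = 1/(28.77−21.3) = 0.13387 hr
W₂ = 1/(μ₂−λ) = 1/(41.51−21.3) = 0.04948 hr
W_total = W₁ + W₂ = 0.13387 + 0.04948 = 0.18335 hr

Final: 0.18335 hr


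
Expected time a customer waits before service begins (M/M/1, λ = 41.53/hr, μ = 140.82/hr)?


ρ = 41.53/140.82 = 0.2949
Wq = ρ/(μ−λ) = 0.2949/(140.82 − 41.53) = 0.2949/99.29 = 0.002970 hr

Final: 0.002970 hr


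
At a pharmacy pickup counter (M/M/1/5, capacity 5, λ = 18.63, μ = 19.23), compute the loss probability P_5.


ρ = λ/μ = 18.63/19.23 = 0.9688
P_K = (1−ρ)ρ^K/(1−ρ^(K+1)) = (0.03120·0.853430)/(1 − 0.826802)
= 0.026628/0.173198 = 0.153743

Final: 0.153743


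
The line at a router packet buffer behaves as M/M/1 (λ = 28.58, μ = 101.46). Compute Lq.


ρ = 28.58/101.46 = 0.2817
Lq = ρ²/(1−ρ) = 0.07935/0.7183 = 0.1105

Final: 0.1105


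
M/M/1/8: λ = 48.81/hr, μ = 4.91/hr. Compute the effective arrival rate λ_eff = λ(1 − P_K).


ρ = 9.9409; P_K = (1−ρ)ρ^8/(1−ρ^9) = 0.899406
λ_eff = λ(1 − P_K) = 48.81·(1 − 0.899406) = 48.81·0.100594 = 4.9100 /hr

Final: 4.9100 /hr


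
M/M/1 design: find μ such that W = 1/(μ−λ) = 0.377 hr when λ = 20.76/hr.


W = 1/(μ−λ) ⇒ μ − λ = 1/W = 1/0.377 = 2.6525
μ = λ + 1/W = 20.76 + 2.6525 = 23.4125 per hr

Final: 23.4125 /hr


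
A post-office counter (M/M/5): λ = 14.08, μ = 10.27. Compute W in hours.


a = 1.3710; ρ = 0.2742; P₀ = 0.253609
Lq = P₀·a^c·ρ/(c!(1−ρ)²) = 0.005328
Wq = Lq/λ = 0.005328/14.08 = 0.0003784 hr
W = Wq + 1/μ = 0.0003784 + 0.09737 = 0.09775 hr

Final: 0.09775 hr


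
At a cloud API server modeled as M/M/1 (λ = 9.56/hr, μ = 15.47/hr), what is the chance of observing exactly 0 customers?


ρ = 9.56/15.47 = 0.6180
P_n = (1−ρ)·ρ^n = (1 − 0.6180)·0.6180^0 = 0.3820·1.000000 = 0.382030

Final: 0.382030


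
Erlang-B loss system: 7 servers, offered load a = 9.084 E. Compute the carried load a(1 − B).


B(7,9.084) = 0.365796 (Erlang-B)
Carried load = a(1 − B) = 9.084·(1 − 0.365796) = 9.084·0.634204 = 5.7611 E

Final: 5.7611 Erlangs


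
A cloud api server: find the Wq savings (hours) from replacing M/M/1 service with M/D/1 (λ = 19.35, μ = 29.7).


ρ = 19.35/29.7 = 0.6515
Wq(M/M/1) = ρ/(μ−λ) = 0.6515/10.35 = 0.06295 hr
Wq(M/D/1) = ρ/(2(μ−λ)) = 0.03147 hr
Savings = 0.06295 − 0.03147 = 0.03147 hr

Final: 0.03147 hr


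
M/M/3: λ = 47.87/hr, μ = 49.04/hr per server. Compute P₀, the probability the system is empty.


a = λ/μ = 47.87/49.04 = 0.9761; ρ = a/c = 0.3254
Σ_{k=0}^{2} a^k/k! (terms k=0..2) = 1.00000 + 0.97614 + 0.47643 = 2.45257
Tail: a^3/(3!(1−ρ)) = 0.93012/(6·0.6746) = 0.22979
P₀ = 1/(2.45257 + 0.22979) = 1/2.68236 = 0.372806

Final: 0.372806


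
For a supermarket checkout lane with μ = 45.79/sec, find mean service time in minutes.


Mean service time = 1/μ = 1/45.79 second = 0.02184 second
In minutes: 0.02184 × 0.0166667 = 0.0003640 min

Final: 0.0003640 min


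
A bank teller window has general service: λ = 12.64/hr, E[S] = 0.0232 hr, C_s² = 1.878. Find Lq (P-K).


ρ = λ·E[S] = 12.64·0.0232 = 0.2932
Lq = ρ²(1+C_s²)/(2(1−ρ)) = 0.08599·(1+1.878)/(2·0.7068)
= 0.08599·2.8780/1.4135 = 0.17509

Final: 0.17509


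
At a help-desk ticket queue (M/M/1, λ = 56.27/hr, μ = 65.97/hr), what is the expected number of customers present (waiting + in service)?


ρ = λ/μ = 56.27/65.97 = 0.8530
L = ρ/(1−ρ) = 0.8530/(1 − 0.8530) = 0.8530/0.1470 = 5.8010

Final: 5.8010


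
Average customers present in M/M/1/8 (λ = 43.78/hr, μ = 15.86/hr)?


ρ = 43.78/15.86 = 2.7604
L = ρ[1 − (K+1)ρ^K + Kρ^(K+1)] / [(1−ρ)(1−ρ^(K+1))]
Numerator: 2.7604·(1 − 9·3371.169538 + 8·9305.788296) = 121752.512705
Denominator: (-1.7604)·(-9304.788296) = 16380.182171
L = 121752.512705/16380.182171 = 7.4329

Final: 7.4329


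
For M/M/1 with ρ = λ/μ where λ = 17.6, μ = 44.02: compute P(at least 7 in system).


ρ = 17.6/44.02 = 0.3998
P(N ≥ n) = ρ^n = 0.3998^7 = 0.001633

Final: 0.001633


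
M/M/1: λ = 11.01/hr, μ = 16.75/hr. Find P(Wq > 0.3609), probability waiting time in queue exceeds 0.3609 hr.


ρ = 11.01/16.75 = 0.6573
P(Wq > t) = ρ·e^{−(μ−λ)t} = 0.6573·e^{−2.0716}
= 0.6573·0.125988 = 0.082814

Final: 0.082814


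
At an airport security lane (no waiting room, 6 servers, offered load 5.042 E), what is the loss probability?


B(c,a) = (a^c/c!) / Σ_{k=0}^{c} a^k/k!
a^6/6! = 22.818367
Σ terms (k=0..6): 1.00000 + 5.04200 + 12.71088 + 21.36276 + 26.92775 + 27.15395 + 22.81837 = 117.015704
B = 22.818367/117.015704 = 0.195003

Final: 0.195003


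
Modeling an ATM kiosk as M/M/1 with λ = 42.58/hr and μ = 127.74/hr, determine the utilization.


ρ = λ/μ = 42.58/127.74 = 0.3333

Final: 0.3333


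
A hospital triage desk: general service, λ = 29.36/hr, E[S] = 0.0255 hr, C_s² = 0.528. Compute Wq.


ρ = λ·E[S] = 29.36·0.0255 = 0.7487
E[S²] = E[S]²(1+C_s²) = 0.0255²·(1+0.528) = 0.0009936
Wq = λ·E[S²]/(2(1−ρ)) = 29.36·0.0009936/(2·0.2513) = 0.05804 hr

Final: 0.05804 hr


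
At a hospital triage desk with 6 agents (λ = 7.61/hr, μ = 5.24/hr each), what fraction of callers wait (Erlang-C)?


a = λ/μ = 1.4523; ρ = a/6 = 0.2420
P₀ = 0.233986 (from M/M/c formula)
C(c,a) = [a^c/(c!(1−ρ))]·P₀ = [9.38254/(720·0.7580)]·0.233986
= 0.01719·0.233986 = 0.004023

Final: 0.004023


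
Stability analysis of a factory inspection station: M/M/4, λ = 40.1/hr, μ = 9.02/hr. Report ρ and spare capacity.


Total capacity cμ = 4·9.02 = 36.08/hr
ρ = λ/(cμ) = 40.1/36.08 = 1.1114
Stable ⇔ ρ < 1: NO
Spare capacity = cμ − λ = 36.08 − 40.1 = -4.02/hr

Final: ρ = 1.1114; unstable; margin = -4.02/hr


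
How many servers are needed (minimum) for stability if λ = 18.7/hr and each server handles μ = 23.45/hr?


Stability requires cμ > λ ⇔ c > λ/μ.
λ/μ = 18.7/23.45 = 0.7974
Minimum integer c = ⌊0.7974⌋ + 1 = 1
Check: 1·23.45 = 23.45 > 18.7, while 0·23.45 = 0.00 ≤ 18.7

Final: 1 servers


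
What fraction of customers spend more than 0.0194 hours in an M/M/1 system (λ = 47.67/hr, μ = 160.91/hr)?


W ~ Exponential(μ−λ) for M/M/1.
μ − λ = 160.91 − 47.67 = 113.2400
P(W > t) = e^{−(μ−λ)t} = e^{−2.1969} = 0.111152

Final: 0.111152


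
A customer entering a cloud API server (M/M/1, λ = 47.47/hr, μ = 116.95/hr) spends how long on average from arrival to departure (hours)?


W = 1/(μ−λ) = 1/(116.95 − 47.47) = 1/69.48 = 0.01439 hr

Final: 0.01439 hr


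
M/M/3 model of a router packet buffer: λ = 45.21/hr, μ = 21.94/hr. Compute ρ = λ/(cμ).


ρ = λ/(cμ) = 45.21/(3·21.94) = 45.21/65.82 = 0.6869

Final: 0.6869


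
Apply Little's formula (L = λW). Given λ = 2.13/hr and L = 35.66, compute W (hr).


W = L/λ = 35.66/2.13 = 16.7418 hr

Final: 16.7418 hr


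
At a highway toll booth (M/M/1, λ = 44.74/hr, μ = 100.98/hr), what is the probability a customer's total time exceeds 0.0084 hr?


W ~ Exponential(μ−λ) for M/M/1.
μ − λ = 100.98 − 44.74 = 56.2400
P(W > t) = e^{−(μ−λ)t} = e^{−0.4724} = 0.623494

Final: 0.623494


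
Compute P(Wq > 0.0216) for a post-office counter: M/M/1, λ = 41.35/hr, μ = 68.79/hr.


ρ = 41.35/68.79 = 0.6011
P(Wq > t) = ρ·e^{−(μ−λ)t} = 0.6011·e^{−0.5927}
= 0.6011·0.552830 = 0.332309

Final: 0.332309


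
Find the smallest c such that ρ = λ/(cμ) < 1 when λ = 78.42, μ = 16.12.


Stability requires cμ > λ ⇔ c > λ/μ.
λ/μ = 78.42/16.12 = 4.8648
Minimum integer c = ⌊4.8648⌋ + 1 = 5
Check: 5·16.12 = 80.60 > 78.42, while 4·16.12 = 64.48 ≤ 78.42

Final: 5 servers


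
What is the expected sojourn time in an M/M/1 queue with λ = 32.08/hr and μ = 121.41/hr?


W = 1/(μ−λ) = 1/(121.41 − 32.08) = 1/89.33 = 0.01119 hr

Final: 0.01119 hr


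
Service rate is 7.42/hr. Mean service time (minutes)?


Mean service time = 1/μ = 1/7.42 hour = 0.13477 hour
In minutes: 0.13477 × 60 = 8.0863 min

Final: 8.0863 min


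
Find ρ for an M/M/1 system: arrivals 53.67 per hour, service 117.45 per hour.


ρ = λ/μ = 53.67/117.45 = 0.4570

Final: 0.4570


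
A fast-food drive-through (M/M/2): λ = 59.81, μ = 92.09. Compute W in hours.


a = 0.6495; ρ = 0.3247; P₀ = 0.509734
Lq = P₀·a^c·ρ/(c!(1−ρ)²) = 0.07656
Wq = Lq/λ = 0.07656/59.81 = 0.001280 hr
W = Wq + 1/μ = 0.001280 + 0.01086 = 0.01214 hr

Final: 0.01214 hr
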